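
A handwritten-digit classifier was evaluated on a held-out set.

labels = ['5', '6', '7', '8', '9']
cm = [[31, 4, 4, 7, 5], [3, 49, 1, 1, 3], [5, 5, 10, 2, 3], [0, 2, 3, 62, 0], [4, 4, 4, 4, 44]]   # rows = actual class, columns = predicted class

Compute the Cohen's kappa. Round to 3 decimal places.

0.685

Observed agreement pₒ = trace/N = 196/260 = 0.7538
Expected agreement pₑ = Σ (rowᵢ·colᵢ)/N² = (51·43 + 57·64 + 25·22 + 67·76 + 60·55)/260² = 0.2187
κ = (pₒ − pₑ)/(1 − pₑ) = (0.7538 − 0.2187)/(1 − 0.2187) = 0.685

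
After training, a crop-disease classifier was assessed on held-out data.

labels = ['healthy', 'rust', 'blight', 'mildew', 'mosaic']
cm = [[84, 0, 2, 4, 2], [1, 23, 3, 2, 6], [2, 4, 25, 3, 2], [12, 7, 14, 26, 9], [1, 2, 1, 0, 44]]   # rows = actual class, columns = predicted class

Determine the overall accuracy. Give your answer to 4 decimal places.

0.7240

Accuracy = trace / total = (84+23+25+26+44=202) / 279 = 202/279 = 0.7240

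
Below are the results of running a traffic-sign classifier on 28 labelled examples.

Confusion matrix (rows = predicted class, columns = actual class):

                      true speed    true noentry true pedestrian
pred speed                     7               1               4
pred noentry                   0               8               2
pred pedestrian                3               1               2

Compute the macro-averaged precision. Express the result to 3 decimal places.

0.572

Per-class precision (TP/(TP+FP)):
  speed: TP=7, FP=1+4=5 → 7/12 = 0.5833
  noentry: TP=8, FP=0+2=2 → 8/10 = 0.8000
  pedestrian: TP=2, FP=3+1=4 → 2/6 = 0.3333
Macro-precision = mean = (0.5833 + 0.8000 + 0.3333) / 3 = 0.572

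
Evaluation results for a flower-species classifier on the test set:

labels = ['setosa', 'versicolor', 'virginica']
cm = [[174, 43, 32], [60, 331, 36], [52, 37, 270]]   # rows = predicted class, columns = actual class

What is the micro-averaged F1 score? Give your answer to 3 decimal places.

0.749

Micro-averaging pools counts across classes: ΣTP=775, ΣFP=260, ΣFN=260.
Micro-F1 score = 2·TP/(2·TP+FP+FN) on pooled counts = 0.749 (equals overall accuracy in single-label multiclass).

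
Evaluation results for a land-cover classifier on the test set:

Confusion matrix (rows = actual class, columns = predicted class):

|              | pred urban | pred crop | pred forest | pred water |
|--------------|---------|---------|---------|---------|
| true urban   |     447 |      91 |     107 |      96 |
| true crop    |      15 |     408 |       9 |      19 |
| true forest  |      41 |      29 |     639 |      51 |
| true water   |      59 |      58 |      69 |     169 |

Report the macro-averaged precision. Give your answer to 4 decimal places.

Per-class precision (TP/(TP+FP)):
  urban: TP=447, FP=15+41+59=115 → 447/562 = 0.79537
  crop: TP=408, FP=91+29+58=178 → 408/586 = 0.69625
  forest: TP=639, FP=107+9+69=185 → 639/824 = 0.77549
  water: TP=169, FP=96+19+51=166 → 169/335 = 0.50448
Macro-precision = mean = (0.79537 + 0.69625 + 0.77549 + 0.50448) / 4 = 0.6929

0.6929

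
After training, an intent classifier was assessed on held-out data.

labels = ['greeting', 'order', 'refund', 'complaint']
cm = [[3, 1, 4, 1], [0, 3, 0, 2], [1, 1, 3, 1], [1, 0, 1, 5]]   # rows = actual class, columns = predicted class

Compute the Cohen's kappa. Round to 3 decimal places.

0.359

Observed agreement pₒ = trace/N = 14/27 = 0.5185
Expected agreement pₑ = Σ (rowᵢ·colᵢ)/N² = (9·5 + 5·5 + 6·8 + 7·9)/27² = 0.2483
κ = (pₒ − pₑ)/(1 − pₑ) = (0.5185 − 0.2483)/(1 − 0.2483) = 0.359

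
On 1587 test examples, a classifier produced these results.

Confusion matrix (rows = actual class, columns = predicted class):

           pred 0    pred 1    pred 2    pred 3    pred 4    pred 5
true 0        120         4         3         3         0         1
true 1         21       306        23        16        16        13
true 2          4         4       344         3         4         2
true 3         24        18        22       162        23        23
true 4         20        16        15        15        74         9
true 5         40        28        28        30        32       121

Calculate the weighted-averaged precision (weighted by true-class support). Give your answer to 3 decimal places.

0.719

Per-class precision (TP/(TP+FP)):
  0: TP=120, FP=21+4+24+20+40=109 → 120/229 = 0.5240
  1: TP=306, FP=4+4+18+16+28=70 → 306/376 = 0.8138
  2: TP=344, FP=3+23+22+15+28=91 → 344/435 = 0.7908
  3: TP=162, FP=3+16+3+15+30=67 → 162/229 = 0.7074
  4: TP=74, FP=0+16+4+23+32=75 → 74/149 = 0.4966
  5: TP=121, FP=1+13+2+23+9=48 → 121/169 = 0.7160
Weighted-precision = Σ (supportᵢ/N)·precisionᵢ with N=1587: (131/1587)·0.5240 + (395/1587)·0.8138 + (361/1587)·0.7908 + (272/1587)·0.7074 + (149/1587)·0.4966 + (279/1587)·0.7160 = 0.719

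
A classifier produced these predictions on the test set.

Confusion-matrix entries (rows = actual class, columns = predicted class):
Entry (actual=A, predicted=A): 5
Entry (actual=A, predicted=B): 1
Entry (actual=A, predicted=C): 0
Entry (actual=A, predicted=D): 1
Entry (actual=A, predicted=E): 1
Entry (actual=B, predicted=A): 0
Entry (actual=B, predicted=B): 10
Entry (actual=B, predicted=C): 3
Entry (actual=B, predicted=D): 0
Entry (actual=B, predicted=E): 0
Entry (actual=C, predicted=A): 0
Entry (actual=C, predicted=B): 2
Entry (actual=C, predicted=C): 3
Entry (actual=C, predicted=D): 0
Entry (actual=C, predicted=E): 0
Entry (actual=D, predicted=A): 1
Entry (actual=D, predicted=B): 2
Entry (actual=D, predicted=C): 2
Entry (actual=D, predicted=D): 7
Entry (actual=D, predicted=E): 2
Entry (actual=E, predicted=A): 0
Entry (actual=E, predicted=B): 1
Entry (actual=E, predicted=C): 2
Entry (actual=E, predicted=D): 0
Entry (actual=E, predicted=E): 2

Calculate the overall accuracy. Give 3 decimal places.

0.600

Accuracy = trace / total = (5+10+3+7+2=27) / 45 = 27/45 = 0.600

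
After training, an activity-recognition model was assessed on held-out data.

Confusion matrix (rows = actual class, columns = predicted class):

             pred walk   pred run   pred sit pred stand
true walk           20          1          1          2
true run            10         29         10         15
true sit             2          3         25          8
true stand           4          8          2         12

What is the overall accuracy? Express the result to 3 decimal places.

0.566

Accuracy = trace / total = (20+29+25+12=86) / 152 = 86/152 = 0.566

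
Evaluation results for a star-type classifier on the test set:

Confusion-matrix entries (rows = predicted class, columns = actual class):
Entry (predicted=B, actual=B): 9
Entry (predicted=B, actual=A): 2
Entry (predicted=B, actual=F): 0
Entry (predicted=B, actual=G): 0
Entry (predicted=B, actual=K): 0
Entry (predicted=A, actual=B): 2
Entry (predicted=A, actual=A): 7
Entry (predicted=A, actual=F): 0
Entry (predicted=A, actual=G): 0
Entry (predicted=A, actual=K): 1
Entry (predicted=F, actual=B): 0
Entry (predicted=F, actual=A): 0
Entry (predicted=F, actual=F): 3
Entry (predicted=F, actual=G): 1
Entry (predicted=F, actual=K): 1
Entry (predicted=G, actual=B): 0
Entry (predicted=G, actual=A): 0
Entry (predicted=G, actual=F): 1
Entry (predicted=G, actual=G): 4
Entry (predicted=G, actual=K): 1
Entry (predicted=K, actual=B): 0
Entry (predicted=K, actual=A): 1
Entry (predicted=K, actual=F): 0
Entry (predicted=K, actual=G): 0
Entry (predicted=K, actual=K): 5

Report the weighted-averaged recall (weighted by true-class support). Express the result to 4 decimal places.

0.7368

Per-class recall (TP/(TP+FN)):
  B: TP=9, FN=2+0+0+0=2 → 9/11 = 0.81818
  A: TP=7, FN=2+0+0+1=3 → 7/10 = 0.70000
  F: TP=3, FN=0+0+1+0=1 → 3/4 = 0.75000
  G: TP=4, FN=0+0+1+0=1 → 4/5 = 0.80000
  K: TP=5, FN=0+1+1+1=3 → 5/8 = 0.62500
Weighted-recall = Σ (supportᵢ/N)·recallᵢ with N=38: (11/38)·0.81818 + (10/38)·0.70000 + (4/38)·0.75000 + (5/38)·0.80000 + (8/38)·0.62500 = 0.7368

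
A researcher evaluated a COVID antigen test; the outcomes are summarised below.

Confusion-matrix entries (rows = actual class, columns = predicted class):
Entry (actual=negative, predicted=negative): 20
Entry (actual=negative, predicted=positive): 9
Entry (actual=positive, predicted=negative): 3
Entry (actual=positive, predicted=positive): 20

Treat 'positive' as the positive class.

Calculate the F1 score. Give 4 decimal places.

Precision = TP/(TP+FP) = 20/29 = 0.6897
Recall = TP/(TP+FN) = 20/23 = 0.8696
F1 = 2·TP/(2·TP+FP+FN) = 40/52 = 0.7692

0.7692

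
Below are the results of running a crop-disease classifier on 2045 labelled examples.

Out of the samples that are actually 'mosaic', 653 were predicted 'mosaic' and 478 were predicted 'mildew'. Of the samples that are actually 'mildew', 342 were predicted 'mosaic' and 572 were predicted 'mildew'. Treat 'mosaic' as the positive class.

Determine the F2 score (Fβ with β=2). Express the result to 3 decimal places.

0.592

Fβ = (1+β²)·TP / ((1+β²)·TP + β²·FN + FP), with β²=4
= 5·653 / (5·653 + 4·478 + 342) = 0.592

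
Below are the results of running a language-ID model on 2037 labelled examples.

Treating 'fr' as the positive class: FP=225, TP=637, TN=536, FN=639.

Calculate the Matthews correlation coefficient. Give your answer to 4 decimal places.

MCC = (TP·TN − FP·FN) / √((TP+FP)(TP+FN)(TN+FP)(TN+FN))
Numerator = 637·536 − 225·639 = 197657
Denominator = √(862·1276·761·1175) = √983513812600 = 991722.6490
MCC = 197657 / 991722.6490 = 0.1993

0.1993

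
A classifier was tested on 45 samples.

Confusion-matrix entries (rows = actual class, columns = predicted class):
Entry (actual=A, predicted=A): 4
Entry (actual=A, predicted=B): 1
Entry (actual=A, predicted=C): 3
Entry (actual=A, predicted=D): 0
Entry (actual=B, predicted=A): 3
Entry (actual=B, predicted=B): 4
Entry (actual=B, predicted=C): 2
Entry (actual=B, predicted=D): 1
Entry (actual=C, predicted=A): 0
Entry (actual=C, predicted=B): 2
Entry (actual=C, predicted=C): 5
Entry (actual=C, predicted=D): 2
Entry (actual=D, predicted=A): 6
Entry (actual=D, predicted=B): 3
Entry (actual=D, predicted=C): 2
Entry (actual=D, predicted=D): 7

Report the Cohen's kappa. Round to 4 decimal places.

0.2661

Observed agreement pₒ = trace/N = 20/45 = 0.44444
Expected agreement pₑ = Σ (rowᵢ·colᵢ)/N² = (8·13 + 10·10 + 9·12 + 18·10)/45² = 0.24296
κ = (pₒ − pₑ)/(1 − pₑ) = (0.44444 − 0.24296)/(1 − 0.24296) = 0.2661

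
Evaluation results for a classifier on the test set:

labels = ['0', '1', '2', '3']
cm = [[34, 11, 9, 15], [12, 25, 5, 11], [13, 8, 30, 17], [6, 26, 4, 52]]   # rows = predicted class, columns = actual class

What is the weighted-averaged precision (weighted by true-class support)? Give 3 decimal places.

Per-class precision (TP/(TP+FP)):
  0: TP=34, FP=11+9+15=35 → 34/69 = 0.4928
  1: TP=25, FP=12+5+11=28 → 25/53 = 0.4717
  2: TP=30, FP=13+8+17=38 → 30/68 = 0.4412
  3: TP=52, FP=6+26+4=36 → 52/88 = 0.5909
Weighted-precision = Σ (supportᵢ/N)·precisionᵢ with N=278: (65/278)·0.4928 + (70/278)·0.4717 + (48/278)·0.4412 + (95/278)·0.5909 = 0.512

0.512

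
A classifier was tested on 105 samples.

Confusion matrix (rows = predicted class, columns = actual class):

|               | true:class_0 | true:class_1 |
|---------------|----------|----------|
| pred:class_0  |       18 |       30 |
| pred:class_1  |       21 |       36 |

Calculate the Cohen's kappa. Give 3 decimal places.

Observed agreement pₒ = trace/N = 54/105 = 0.5143
Expected agreement pₑ = Σ (rowᵢ·colᵢ)/N² = (39·48 + 66·57)/105² = 0.5110
κ = (pₒ − pₑ)/(1 − pₑ) = (0.5143 − 0.5110)/(1 − 0.5110) = 0.007

0.007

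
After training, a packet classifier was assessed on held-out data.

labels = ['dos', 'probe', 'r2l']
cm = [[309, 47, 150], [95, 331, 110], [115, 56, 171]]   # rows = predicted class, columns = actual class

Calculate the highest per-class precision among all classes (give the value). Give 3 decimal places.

0.618

Per-class precision (TP/(TP+FP)):
  dos: TP=309, FP=47+150=197 → 309/506 = 0.6107
  probe: TP=331, FP=95+110=205 → 331/536 = 0.6175
  r2l: TP=171, FP=115+56=171 → 171/342 = 0.5000
Highest is class 'probe' with precision = 0.618.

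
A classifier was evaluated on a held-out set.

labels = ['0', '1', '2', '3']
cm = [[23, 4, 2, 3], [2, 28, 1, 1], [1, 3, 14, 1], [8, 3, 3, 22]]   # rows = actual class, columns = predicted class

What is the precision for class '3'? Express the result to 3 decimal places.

0.815

Take TP from the diagonal, FP from the rest of the '3' prediction marginal, FN from the rest of the '3' actual marginal.
precision = TP/(TP+FP).
3: TP=22, FP=3+1+1=5 → 22/27 = 0.8148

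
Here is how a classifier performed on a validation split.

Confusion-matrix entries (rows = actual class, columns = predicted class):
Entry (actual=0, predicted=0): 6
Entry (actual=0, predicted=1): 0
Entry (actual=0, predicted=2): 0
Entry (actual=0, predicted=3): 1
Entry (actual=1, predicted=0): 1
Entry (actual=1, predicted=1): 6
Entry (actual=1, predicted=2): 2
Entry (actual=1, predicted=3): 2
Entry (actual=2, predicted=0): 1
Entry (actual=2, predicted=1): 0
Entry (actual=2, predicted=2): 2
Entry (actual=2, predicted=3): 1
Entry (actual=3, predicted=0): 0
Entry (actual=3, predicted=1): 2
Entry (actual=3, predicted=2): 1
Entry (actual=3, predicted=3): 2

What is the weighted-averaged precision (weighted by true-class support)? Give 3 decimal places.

0.621

Per-class precision (TP/(TP+FP)):
  0: TP=6, FP=1+1+0=2 → 6/8 = 0.7500
  1: TP=6, FP=0+0+2=2 → 6/8 = 0.7500
  2: TP=2, FP=0+2+1=3 → 2/5 = 0.4000
  3: TP=2, FP=1+2+1=4 → 2/6 = 0.3333
Weighted-precision = Σ (supportᵢ/N)·precisionᵢ with N=27: (7/27)·0.7500 + (11/27)·0.7500 + (4/27)·0.4000 + (5/27)·0.3333 = 0.621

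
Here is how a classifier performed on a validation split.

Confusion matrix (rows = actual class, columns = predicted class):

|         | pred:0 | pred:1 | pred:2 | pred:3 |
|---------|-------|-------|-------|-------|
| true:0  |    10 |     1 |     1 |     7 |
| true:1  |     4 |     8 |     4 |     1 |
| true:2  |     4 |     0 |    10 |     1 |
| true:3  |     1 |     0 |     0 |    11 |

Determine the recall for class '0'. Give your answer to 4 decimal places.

0.5263

Take TP from the diagonal, FP from the rest of the '0' prediction marginal, FN from the rest of the '0' actual marginal.
recall = TP/(TP+FN).
0: TP=10, FN=1+1+7=9 → 10/19 = 0.52632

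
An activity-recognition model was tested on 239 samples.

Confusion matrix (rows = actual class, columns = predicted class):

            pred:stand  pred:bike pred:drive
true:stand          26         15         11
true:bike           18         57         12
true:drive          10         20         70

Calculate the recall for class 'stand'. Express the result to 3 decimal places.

0.500

One-vs-rest for 'stand': TP = diagonal; FP = other classes predicted 'stand'; FN = 'stand' predicted as other.
recall = TP/(TP+FN).
stand: TP=26, FN=15+11=26 → 26/52 = 0.5000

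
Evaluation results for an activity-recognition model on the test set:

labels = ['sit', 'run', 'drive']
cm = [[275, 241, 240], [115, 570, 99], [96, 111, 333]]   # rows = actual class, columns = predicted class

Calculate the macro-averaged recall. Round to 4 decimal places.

Per-class recall (TP/(TP+FN)):
  sit: TP=275, FN=241+240=481 → 275/756 = 0.36376
  run: TP=570, FN=115+99=214 → 570/784 = 0.72704
  drive: TP=333, FN=96+111=207 → 333/540 = 0.61667
Macro-recall = mean = (0.36376 + 0.72704 + 0.61667) / 3 = 0.5692

0.5692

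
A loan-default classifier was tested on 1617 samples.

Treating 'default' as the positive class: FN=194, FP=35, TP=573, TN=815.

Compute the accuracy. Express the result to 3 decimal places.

0.858

Accuracy = (TP+TN)/N = (573+815)/1617 = 0.858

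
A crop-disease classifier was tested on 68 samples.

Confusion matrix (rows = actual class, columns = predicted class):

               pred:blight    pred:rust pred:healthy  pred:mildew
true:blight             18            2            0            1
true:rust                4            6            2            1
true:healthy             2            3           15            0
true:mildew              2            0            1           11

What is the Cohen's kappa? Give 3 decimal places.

0.639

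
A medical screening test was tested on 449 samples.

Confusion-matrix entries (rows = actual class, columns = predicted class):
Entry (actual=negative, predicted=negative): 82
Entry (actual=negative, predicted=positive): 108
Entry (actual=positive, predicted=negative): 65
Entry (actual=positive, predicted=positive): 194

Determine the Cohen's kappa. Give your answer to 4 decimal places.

0.1862

Observed agreement pₒ = trace/N = 276/449 = 0.61470
Expected agreement pₑ = Σ (rowᵢ·colᵢ)/N² = (190·147 + 259·302)/449² = 0.52653
κ = (pₒ − pₑ)/(1 − pₑ) = (0.61470 − 0.52653)/(1 − 0.52653) = 0.1862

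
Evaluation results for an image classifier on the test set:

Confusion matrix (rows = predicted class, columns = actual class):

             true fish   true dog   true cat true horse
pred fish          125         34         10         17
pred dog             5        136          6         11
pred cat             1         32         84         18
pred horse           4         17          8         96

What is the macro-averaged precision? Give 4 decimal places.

Per-class precision (TP/(TP+FP)):
  fish: TP=125, FP=34+10+17=61 → 125/186 = 0.67204
  dog: TP=136, FP=5+6+11=22 → 136/158 = 0.86076
  cat: TP=84, FP=1+32+18=51 → 84/135 = 0.62222
  horse: TP=96, FP=4+17+8=29 → 96/125 = 0.76800
Macro-precision = mean = (0.67204 + 0.86076 + 0.62222 + 0.76800) / 4 = 0.7308

0.7308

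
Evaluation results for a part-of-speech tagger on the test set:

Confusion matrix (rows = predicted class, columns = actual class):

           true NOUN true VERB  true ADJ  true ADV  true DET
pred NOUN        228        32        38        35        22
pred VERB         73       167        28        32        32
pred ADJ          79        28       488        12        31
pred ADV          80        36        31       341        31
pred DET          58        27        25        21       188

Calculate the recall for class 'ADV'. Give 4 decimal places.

0.7732

recall = TP/(TP+FN).
ADV: TP=341, FN=35+32+12+21=100 → 341/441 = 0.77324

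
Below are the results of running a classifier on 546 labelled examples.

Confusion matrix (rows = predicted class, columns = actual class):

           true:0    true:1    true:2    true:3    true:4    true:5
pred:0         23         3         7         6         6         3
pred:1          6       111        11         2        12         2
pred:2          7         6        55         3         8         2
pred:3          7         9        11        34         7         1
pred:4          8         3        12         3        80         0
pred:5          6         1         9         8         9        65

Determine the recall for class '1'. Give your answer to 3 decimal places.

0.835

One-vs-rest for '1': TP = diagonal; FP = other classes predicted '1'; FN = '1' predicted as other.
recall = TP/(TP+FN).
1: TP=111, FN=3+6+9+3+1=22 → 111/133 = 0.8346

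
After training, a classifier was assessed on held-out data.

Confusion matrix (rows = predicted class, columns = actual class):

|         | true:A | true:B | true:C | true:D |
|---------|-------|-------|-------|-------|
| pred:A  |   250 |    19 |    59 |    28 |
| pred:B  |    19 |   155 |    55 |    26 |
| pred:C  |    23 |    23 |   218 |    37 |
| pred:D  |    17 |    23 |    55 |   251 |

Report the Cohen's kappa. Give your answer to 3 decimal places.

0.591

Observed agreement pₒ = trace/N = 874/1258 = 0.6948
Expected agreement pₑ = Σ (rowᵢ·colᵢ)/N² = (309·356 + 220·255 + 387·301 + 342·346)/1258² = 0.2533
κ = (pₒ − pₑ)/(1 − pₑ) = (0.6948 − 0.2533)/(1 − 0.2533) = 0.591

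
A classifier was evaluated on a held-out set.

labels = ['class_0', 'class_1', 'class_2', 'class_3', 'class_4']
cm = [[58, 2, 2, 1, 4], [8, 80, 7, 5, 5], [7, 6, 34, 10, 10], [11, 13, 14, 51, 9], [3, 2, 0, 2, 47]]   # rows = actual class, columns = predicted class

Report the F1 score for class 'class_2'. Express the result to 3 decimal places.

F1 score = 2·TP/(2·TP+FP+FN).
class_2: TP=34, FP=2+7+14+0=23, FN=7+6+10+10=33 → 68/124 = 0.5484

0.548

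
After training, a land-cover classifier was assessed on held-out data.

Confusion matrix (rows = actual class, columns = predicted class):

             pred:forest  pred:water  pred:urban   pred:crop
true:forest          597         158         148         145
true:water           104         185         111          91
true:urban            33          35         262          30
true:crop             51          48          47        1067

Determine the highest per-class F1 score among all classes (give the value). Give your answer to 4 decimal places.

Per-class F1 score (2·TP/(2·TP+FP+FN)):
  forest: TP=597, FP=104+33+51=188, FN=158+148+145=451 → 1194/1833 = 0.65139
  water: TP=185, FP=158+35+48=241, FN=104+111+91=306 → 370/917 = 0.40349
  urban: TP=262, FP=148+111+47=306, FN=33+35+30=98 → 524/928 = 0.56466
  crop: TP=1067, FP=145+91+30=266, FN=51+48+47=146 → 2134/2546 = 0.83818
Highest is class 'crop' with F1 score = 0.8382.

0.8382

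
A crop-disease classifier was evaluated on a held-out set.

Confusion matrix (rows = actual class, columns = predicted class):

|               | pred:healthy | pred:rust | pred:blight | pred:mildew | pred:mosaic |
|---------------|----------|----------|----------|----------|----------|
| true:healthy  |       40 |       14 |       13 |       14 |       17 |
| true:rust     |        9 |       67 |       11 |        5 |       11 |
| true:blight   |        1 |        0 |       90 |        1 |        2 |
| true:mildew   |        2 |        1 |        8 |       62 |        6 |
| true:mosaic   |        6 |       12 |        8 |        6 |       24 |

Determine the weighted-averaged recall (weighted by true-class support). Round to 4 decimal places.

0.6581

Per-class recall (TP/(TP+FN)):
  healthy: TP=40, FN=14+13+14+17=58 → 40/98 = 0.40816
  rust: TP=67, FN=9+11+5+11=36 → 67/103 = 0.65049
  blight: TP=90, FN=1+0+1+2=4 → 90/94 = 0.95745
  mildew: TP=62, FN=2+1+8+6=17 → 62/79 = 0.78481
  mosaic: TP=24, FN=6+12+8+6=32 → 24/56 = 0.42857
Weighted-recall = Σ (supportᵢ/N)·recallᵢ with N=430: (98/430)·0.40816 + (103/430)·0.65049 + (94/430)·0.95745 + (79/430)·0.78481 + (56/430)·0.42857 = 0.6581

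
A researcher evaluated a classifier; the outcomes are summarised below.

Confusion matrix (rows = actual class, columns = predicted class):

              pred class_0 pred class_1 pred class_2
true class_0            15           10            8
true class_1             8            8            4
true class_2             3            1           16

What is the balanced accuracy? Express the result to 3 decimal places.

Balanced accuracy = mean of per-class recall.
  class_0: recall = 15/33 = 0.4545
  class_1: recall = 8/20 = 0.4000
  class_2: recall = 16/20 = 0.8000
Mean = (0.4545 + 0.4000 + 0.8000) / 3 = 0.552

0.552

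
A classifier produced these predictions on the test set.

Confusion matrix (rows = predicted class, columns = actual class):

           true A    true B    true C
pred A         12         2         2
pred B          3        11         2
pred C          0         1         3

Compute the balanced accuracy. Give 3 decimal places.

Balanced accuracy = mean of per-class recall.
  A: recall = 12/15 = 0.8000
  B: recall = 11/14 = 0.7857
  C: recall = 3/7 = 0.4286
Mean = (0.8000 + 0.7857 + 0.4286) / 3 = 0.671

0.671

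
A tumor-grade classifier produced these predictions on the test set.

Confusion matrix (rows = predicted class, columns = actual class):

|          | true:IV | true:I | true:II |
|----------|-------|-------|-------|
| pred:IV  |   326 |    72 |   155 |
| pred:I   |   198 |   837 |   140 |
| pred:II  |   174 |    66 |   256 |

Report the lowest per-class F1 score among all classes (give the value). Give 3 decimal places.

0.489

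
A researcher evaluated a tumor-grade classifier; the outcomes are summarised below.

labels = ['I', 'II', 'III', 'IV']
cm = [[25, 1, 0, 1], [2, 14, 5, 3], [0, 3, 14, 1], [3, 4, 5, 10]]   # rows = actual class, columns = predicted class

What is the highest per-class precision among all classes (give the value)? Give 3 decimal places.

0.833

Per-class precision (TP/(TP+FP)):
  I: TP=25, FP=2+0+3=5 → 25/30 = 0.8333
  II: TP=14, FP=1+3+4=8 → 14/22 = 0.6364
  III: TP=14, FP=0+5+5=10 → 14/24 = 0.5833
  IV: TP=10, FP=1+3+1=5 → 10/15 = 0.6667
Highest is class 'I' with precision = 0.833.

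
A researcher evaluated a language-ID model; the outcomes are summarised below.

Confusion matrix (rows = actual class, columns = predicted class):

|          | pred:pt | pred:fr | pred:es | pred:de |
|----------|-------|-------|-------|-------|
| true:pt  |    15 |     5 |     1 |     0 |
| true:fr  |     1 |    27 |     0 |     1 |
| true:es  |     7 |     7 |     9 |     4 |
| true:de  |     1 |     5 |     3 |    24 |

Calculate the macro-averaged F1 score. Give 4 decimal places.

0.6576

Per-class F1 score (2·TP/(2·TP+FP+FN)):
  pt: TP=15, FP=1+7+1=9, FN=5+1+0=6 → 30/45 = 0.66667
  fr: TP=27, FP=5+7+5=17, FN=1+0+1=2 → 54/73 = 0.73973
  es: TP=9, FP=1+0+3=4, FN=7+7+4=18 → 18/40 = 0.45000
  de: TP=24, FP=0+1+4=5, FN=1+5+3=9 → 48/62 = 0.77419
Macro-F1 score = mean = (0.66667 + 0.73973 + 0.45000 + 0.77419) / 4 = 0.6576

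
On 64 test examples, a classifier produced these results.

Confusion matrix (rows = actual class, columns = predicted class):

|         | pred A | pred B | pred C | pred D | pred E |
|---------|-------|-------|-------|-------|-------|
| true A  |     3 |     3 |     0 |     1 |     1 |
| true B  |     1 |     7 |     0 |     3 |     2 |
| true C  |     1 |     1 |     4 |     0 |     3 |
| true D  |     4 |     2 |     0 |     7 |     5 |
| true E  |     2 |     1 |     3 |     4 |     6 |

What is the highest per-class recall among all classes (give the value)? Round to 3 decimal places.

0.538

Per-class recall (TP/(TP+FN)):
  A: TP=3, FN=3+0+1+1=5 → 3/8 = 0.3750
  B: TP=7, FN=1+0+3+2=6 → 7/13 = 0.5385
  C: TP=4, FN=1+1+0+3=5 → 4/9 = 0.4444
  D: TP=7, FN=4+2+0+5=11 → 7/18 = 0.3889
  E: TP=6, FN=2+1+3+4=10 → 6/16 = 0.3750
Highest is class 'B' with recall = 0.538.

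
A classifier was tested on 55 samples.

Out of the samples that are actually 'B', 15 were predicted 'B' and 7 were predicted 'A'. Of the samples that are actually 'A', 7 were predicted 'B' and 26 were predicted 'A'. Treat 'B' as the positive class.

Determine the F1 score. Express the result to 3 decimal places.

0.682

Precision = TP/(TP+FP) = 15/22 = 0.6818
Recall = TP/(TP+FN) = 15/22 = 0.6818
F1 = 2·TP/(2·TP+FP+FN) = 30/44 = 0.682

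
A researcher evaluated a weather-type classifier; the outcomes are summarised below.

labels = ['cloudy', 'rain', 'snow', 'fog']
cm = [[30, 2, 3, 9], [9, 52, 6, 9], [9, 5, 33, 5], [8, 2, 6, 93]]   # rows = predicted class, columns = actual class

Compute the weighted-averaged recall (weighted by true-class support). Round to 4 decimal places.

0.7402

Per-class recall (TP/(TP+FN)):
  cloudy: TP=30, FN=9+9+8=26 → 30/56 = 0.53571
  rain: TP=52, FN=2+5+2=9 → 52/61 = 0.85246
  snow: TP=33, FN=3+6+6=15 → 33/48 = 0.68750
  fog: TP=93, FN=9+9+5=23 → 93/116 = 0.80172
Weighted-recall = Σ (supportᵢ/N)·recallᵢ with N=281: (56/281)·0.53571 + (61/281)·0.85246 + (48/281)·0.68750 + (116/281)·0.80172 = 0.7402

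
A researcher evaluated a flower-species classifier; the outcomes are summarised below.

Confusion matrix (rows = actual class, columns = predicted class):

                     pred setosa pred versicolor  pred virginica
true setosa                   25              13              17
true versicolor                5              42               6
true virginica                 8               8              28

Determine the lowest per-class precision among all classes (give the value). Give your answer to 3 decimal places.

0.549

Per-class precision (TP/(TP+FP)):
  setosa: TP=25, FP=5+8=13 → 25/38 = 0.6579
  versicolor: TP=42, FP=13+8=21 → 42/63 = 0.6667
  virginica: TP=28, FP=17+6=23 → 28/51 = 0.5490
Lowest is class 'virginica' with precision = 0.549.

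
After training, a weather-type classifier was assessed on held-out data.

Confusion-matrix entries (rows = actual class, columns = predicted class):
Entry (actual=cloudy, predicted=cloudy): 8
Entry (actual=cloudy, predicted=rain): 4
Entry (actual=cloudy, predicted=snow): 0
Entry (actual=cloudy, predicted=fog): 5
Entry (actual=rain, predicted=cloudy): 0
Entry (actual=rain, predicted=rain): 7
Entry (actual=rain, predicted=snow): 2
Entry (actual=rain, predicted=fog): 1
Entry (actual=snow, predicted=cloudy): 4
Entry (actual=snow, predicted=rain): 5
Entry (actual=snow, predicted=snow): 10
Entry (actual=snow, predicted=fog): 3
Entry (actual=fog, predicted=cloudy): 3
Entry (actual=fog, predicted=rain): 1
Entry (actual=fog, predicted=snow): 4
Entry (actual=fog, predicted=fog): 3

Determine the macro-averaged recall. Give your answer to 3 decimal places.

Per-class recall (TP/(TP+FN)):
  cloudy: TP=8, FN=4+0+5=9 → 8/17 = 0.4706
  rain: TP=7, FN=0+2+1=3 → 7/10 = 0.7000
  snow: TP=10, FN=4+5+3=12 → 10/22 = 0.4545
  fog: TP=3, FN=3+1+4=8 → 3/11 = 0.2727
Macro-recall = mean = (0.4706 + 0.7000 + 0.4545 + 0.2727) / 4 = 0.474

0.474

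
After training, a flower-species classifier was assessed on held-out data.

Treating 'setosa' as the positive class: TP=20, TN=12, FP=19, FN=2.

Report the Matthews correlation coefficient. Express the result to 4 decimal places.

MCC = (TP·TN − FP·FN) / √((TP+FP)(TP+FN)(TN+FP)(TN+FN))
Numerator = 20·12 − 19·2 = 202
Denominator = √(39·22·31·14) = √372372 = 610.2229
MCC = 202 / 610.2229 = 0.3310

0.3310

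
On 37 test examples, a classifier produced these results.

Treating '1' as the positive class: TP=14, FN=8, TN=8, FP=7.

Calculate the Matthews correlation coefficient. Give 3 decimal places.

MCC = (TP·TN − FP·FN) / √((TP+FP)(TP+FN)(TN+FP)(TN+FN))
Numerator = 14·8 − 7·8 = 56
Denominator = √(21·22·15·16) = √110880 = 332.9865
MCC = 56 / 332.9865 = 0.168

0.168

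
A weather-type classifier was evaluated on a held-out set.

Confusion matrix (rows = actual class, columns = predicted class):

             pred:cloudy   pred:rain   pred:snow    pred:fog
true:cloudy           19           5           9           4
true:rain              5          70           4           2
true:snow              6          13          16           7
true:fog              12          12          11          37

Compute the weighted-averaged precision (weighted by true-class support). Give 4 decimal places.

0.6186

Per-class precision (TP/(TP+FP)):
  cloudy: TP=19, FP=5+6+12=23 → 19/42 = 0.45238
  rain: TP=70, FP=5+13+12=30 → 70/100 = 0.70000
  snow: TP=16, FP=9+4+11=24 → 16/40 = 0.40000
  fog: TP=37, FP=4+2+7=13 → 37/50 = 0.74000
Weighted-precision = Σ (supportᵢ/N)·precisionᵢ with N=232: (37/232)·0.45238 + (81/232)·0.70000 + (42/232)·0.40000 + (72/232)·0.74000 = 0.6186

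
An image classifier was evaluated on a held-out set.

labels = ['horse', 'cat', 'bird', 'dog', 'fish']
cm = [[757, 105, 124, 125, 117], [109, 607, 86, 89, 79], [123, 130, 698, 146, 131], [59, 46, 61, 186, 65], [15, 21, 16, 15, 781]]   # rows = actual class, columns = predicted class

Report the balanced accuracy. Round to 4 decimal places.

Balanced accuracy = mean of per-class recall.
  horse: recall = 757/1228 = 0.61645
  cat: recall = 607/970 = 0.62577
  bird: recall = 698/1228 = 0.56840
  dog: recall = 186/417 = 0.44604
  fish: recall = 781/848 = 0.92099
Mean = (0.61645 + 0.62577 + 0.56840 + 0.44604 + 0.92099) / 5 = 0.6355

0.6355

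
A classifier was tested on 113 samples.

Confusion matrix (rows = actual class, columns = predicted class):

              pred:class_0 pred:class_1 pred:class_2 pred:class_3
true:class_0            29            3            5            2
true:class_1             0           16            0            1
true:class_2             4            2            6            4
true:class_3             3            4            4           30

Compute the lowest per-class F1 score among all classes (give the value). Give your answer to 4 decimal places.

0.3871

Per-class F1 score (2·TP/(2·TP+FP+FN)):
  class_0: TP=29, FP=0+4+3=7, FN=3+5+2=10 → 58/75 = 0.77333
  class_1: TP=16, FP=3+2+4=9, FN=0+0+1=1 → 32/42 = 0.76190
  class_2: TP=6, FP=5+0+4=9, FN=4+2+4=10 → 12/31 = 0.38710
  class_3: TP=30, FP=2+1+4=7, FN=3+4+4=11 → 60/78 = 0.76923
Lowest is class 'class_2' with F1 score = 0.3871.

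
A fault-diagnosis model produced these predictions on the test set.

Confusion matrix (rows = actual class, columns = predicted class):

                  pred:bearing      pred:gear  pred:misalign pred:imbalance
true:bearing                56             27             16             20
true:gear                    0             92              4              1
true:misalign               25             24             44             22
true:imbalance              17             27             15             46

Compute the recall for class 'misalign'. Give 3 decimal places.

0.383

Treat 'misalign' as positive and all other classes as negative.
recall = TP/(TP+FN).
misalign: TP=44, FN=25+24+22=71 → 44/115 = 0.3826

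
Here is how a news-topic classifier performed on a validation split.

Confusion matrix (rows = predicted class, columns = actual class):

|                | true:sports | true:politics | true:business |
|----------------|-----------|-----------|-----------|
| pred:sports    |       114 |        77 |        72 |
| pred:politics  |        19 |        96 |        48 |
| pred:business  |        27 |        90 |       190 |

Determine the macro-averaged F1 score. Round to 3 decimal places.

Per-class F1 score (2·TP/(2·TP+FP+FN)):
  sports: TP=114, FP=77+72=149, FN=19+27=46 → 228/423 = 0.5390
  politics: TP=96, FP=19+48=67, FN=77+90=167 → 192/426 = 0.4507
  business: TP=190, FP=27+90=117, FN=72+48=120 → 380/617 = 0.6159
Macro-F1 score = mean = (0.5390 + 0.4507 + 0.6159) / 3 = 0.535

0.535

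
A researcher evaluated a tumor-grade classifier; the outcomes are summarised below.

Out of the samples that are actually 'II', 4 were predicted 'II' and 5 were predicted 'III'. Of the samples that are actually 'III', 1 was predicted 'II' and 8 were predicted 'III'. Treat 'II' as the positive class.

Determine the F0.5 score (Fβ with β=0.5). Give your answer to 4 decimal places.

Fβ = (1+β²)·TP / ((1+β²)·TP + β²·FN + FP), with β²=1/4
= 1.25·4 / (1.25·4 + 0.25·5 + 1) = 0.6897

0.6897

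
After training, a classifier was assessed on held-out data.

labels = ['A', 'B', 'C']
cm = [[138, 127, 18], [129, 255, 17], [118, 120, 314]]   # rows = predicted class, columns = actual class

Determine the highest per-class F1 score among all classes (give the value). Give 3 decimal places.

Per-class F1 score (2·TP/(2·TP+FP+FN)):
  A: TP=138, FP=127+18=145, FN=129+118=247 → 276/668 = 0.4132
  B: TP=255, FP=129+17=146, FN=127+120=247 → 510/903 = 0.5648
  C: TP=314, FP=118+120=238, FN=18+17=35 → 628/901 = 0.6970
Highest is class 'C' with F1 score = 0.697.

0.697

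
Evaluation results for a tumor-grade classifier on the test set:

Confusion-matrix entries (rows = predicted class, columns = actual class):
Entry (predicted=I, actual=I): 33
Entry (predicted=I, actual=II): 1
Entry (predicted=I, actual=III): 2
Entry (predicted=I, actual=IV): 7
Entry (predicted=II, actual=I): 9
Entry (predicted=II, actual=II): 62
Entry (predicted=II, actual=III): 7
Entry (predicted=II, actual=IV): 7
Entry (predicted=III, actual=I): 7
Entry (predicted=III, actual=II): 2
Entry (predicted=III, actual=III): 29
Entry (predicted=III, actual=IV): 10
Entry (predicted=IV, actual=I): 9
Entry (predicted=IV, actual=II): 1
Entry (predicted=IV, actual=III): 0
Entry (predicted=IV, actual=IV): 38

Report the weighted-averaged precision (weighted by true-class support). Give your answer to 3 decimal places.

Per-class precision (TP/(TP+FP)):
  I: TP=33, FP=1+2+7=10 → 33/43 = 0.7674
  II: TP=62, FP=9+7+7=23 → 62/85 = 0.7294
  III: TP=29, FP=7+2+10=19 → 29/48 = 0.6042
  IV: TP=38, FP=9+1+0=10 → 38/48 = 0.7917
Weighted-precision = Σ (supportᵢ/N)·precisionᵢ with N=224: (58/224)·0.7674 + (66/224)·0.7294 + (38/224)·0.6042 + (62/224)·0.7917 = 0.735

0.735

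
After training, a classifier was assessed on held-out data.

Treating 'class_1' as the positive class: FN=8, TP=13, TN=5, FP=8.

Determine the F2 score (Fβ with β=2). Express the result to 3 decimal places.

0.619

Fβ = (1+β²)·TP / ((1+β²)·TP + β²·FN + FP), with β²=4
= 5·13 / (5·13 + 4·8 + 8) = 0.619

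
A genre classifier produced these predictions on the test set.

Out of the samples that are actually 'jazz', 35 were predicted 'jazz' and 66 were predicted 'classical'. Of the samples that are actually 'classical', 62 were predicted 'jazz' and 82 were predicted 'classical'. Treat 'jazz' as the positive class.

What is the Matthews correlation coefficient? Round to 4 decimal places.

MCC = (TP·TN − FP·FN) / √((TP+FP)(TP+FN)(TN+FP)(TN+FN))
Numerator = 35·82 − 62·66 = -1222
Denominator = √(97·101·144·148) = √208793664 = 14449.6943
MCC = -1222 / 14449.6943 = -0.0846

-0.0846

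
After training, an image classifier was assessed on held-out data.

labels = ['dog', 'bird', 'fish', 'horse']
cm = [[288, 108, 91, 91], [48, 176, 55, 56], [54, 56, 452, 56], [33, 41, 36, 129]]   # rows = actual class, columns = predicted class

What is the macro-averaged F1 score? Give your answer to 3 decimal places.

Per-class F1 score (2·TP/(2·TP+FP+FN)):
  dog: TP=288, FP=48+54+33=135, FN=108+91+91=290 → 576/1001 = 0.5754
  bird: TP=176, FP=108+56+41=205, FN=48+55+56=159 → 352/716 = 0.4916
  fish: TP=452, FP=91+55+36=182, FN=54+56+56=166 → 904/1252 = 0.7220
  horse: TP=129, FP=91+56+56=203, FN=33+41+36=110 → 258/571 = 0.4518
Macro-F1 score = mean = (0.5754 + 0.4916 + 0.7220 + 0.4518) / 4 = 0.560

0.560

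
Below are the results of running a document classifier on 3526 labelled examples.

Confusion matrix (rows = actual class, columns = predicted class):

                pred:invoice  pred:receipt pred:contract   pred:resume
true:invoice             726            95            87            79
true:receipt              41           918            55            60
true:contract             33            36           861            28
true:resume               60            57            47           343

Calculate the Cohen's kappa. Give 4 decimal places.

Observed agreement pₒ = trace/N = 2848/3526 = 0.80771
Expected agreement pₑ = Σ (rowᵢ·colᵢ)/N² = (987·860 + 1074·1106 + 958·1050 + 507·510)/3526² = 0.26552
κ = (pₒ − pₑ)/(1 − pₑ) = (0.80771 − 0.26552)/(1 − 0.26552) = 0.7382

0.7382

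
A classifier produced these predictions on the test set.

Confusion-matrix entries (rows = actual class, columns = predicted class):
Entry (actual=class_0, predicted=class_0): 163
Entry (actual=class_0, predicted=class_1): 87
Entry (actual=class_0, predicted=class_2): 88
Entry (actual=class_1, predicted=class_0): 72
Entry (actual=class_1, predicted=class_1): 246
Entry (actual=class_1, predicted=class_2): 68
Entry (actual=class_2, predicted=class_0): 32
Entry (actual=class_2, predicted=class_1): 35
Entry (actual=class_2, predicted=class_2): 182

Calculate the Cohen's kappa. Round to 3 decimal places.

0.410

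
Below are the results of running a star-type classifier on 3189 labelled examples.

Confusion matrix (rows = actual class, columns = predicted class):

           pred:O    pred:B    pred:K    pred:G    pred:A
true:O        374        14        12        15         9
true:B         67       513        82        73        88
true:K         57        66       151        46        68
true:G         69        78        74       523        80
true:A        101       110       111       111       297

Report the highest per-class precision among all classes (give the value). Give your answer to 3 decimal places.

Per-class precision (TP/(TP+FP)):
  O: TP=374, FP=67+57+69+101=294 → 374/668 = 0.5599
  B: TP=513, FP=14+66+78+110=268 → 513/781 = 0.6569
  K: TP=151, FP=12+82+74+111=279 → 151/430 = 0.3512
  G: TP=523, FP=15+73+46+111=245 → 523/768 = 0.6810
  A: TP=297, FP=9+88+68+80=245 → 297/542 = 0.5480
Highest is class 'G' with precision = 0.681.

0.681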